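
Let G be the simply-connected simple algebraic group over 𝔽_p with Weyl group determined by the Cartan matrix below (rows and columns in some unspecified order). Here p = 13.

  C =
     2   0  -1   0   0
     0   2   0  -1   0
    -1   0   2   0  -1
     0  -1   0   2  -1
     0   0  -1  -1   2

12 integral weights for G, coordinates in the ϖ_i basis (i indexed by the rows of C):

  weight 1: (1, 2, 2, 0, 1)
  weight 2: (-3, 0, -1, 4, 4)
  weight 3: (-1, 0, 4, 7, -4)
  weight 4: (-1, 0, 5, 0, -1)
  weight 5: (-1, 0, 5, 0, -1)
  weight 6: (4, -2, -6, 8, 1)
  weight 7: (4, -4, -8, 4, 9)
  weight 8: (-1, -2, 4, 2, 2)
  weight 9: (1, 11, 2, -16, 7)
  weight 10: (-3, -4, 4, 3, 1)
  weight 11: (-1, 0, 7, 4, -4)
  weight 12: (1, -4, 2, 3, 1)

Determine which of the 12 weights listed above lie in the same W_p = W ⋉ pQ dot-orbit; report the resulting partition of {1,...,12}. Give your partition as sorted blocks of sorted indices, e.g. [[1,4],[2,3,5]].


A_5 Cartan matrix, 5 simple roots permuted; ρ=(1,1,1,1,1).

W_13-reps of the 12 weights in Ā_13 (same 5-coord order as C):

    [1] (2, 3, 3, 1, 2)
    [2] (0, 1, 2, 5, 3)
    [3] (0, 1, 2, 5, 3)
    [4] (0, 1, 6, 1, 0)
    [5] (0, 1, 6, 1, 0)
    [6] (0, 1, 2, 5, 3)
    [7] (0, 1, 5, 2, 3)
    [8] (0, 1, 5, 2, 3)
    [9] (0, 1, 2, 5, 3)
    [10] (2, 3, 3, 1, 2)
    [11] (0, 1, 5, 2, 3)
    [12] (2, 3, 3, 1, 2)

Partition of {1..12} into 4 W_13-dot-orbits:

[[1, 10, 12], [2, 3, 6, 9], [4, 5], [7, 8, 11]]


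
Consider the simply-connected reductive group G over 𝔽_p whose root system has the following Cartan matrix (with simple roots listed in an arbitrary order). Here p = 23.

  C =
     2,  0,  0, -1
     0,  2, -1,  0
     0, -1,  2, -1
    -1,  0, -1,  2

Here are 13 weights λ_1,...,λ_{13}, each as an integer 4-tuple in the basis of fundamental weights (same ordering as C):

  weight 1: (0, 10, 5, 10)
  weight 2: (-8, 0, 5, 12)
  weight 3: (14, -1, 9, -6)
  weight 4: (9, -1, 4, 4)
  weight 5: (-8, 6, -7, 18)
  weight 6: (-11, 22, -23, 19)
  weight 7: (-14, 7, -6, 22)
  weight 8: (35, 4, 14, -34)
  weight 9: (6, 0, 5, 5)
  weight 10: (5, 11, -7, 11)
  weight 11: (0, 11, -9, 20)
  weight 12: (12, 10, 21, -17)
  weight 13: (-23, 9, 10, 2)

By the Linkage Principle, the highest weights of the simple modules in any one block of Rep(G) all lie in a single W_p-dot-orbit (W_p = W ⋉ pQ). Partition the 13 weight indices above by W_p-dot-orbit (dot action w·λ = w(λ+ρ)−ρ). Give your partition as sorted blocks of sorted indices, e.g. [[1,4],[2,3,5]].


Type A_4, rank 4, |W|=120; reorder rows/cols to standard.

Alcove-folded reps (p=23, 13 weights, presented ϖ-order):

  λ_1 → (5, 5, 6, 6) · λ_2 → (7, 1, 6, 6) · λ_3 → (10, 0, 5, 5) · λ_4 → (10, 0, 5, 5) · λ_5 → (7, 1, 6, 6) · λ_6 → (2, 1, 10, 10) · λ_7 → (10, 0, 5, 5) · λ_8 → (10, 0, 5, 5) · λ_9 → (7, 1, 6, 6) · λ_10 → (5, 5, 6, 6) · λ_11 → (2, 1, 8, 11) · λ_12 → (7, 1, 6, 6) · λ_13 → (2, 1, 8, 11)

These 13 weights hit 5 W_23-dot-orbits; sizes (2, 4, 4, 1, 2):

[[1, 10], [2, 5, 9, 12], [3, 4, 7, 8], [6], [11, 13]]


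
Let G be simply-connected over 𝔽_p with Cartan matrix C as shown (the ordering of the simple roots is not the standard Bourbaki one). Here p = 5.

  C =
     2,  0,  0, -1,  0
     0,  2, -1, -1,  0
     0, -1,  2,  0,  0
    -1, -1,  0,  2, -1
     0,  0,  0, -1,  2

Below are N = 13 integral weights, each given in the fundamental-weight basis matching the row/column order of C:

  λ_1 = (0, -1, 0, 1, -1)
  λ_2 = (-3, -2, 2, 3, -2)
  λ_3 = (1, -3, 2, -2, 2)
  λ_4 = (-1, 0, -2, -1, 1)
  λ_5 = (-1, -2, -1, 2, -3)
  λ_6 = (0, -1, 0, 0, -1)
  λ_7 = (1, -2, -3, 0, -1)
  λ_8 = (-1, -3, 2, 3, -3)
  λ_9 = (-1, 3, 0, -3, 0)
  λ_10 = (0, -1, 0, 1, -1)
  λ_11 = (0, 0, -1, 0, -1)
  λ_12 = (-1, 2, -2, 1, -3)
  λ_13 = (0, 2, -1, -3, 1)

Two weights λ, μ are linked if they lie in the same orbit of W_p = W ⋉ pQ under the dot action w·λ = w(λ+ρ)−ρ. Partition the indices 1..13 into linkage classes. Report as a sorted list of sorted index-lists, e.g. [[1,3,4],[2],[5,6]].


Type D_5, rank 5, |W|=1920; reorder rows/cols to standard.

λ_j+ρ reflected into Ā_5 (⟨·,θ^∨⟩≤5); 5-tuples as given:

    λ_1 → (1, 1, 0, 1, 0)
    λ_2 → (1, 0, 1, 1, 0)
    λ_3 → (1, 1, 0, 1, 0)
    λ_4 → (0, 0, 1, 0, 2)
    λ_5 → (0, 0, 1, 0, 2)
    λ_6 → (1, 0, 1, 1, 0)
    λ_7 → (0, 0, 1, 0, 2)
    λ_8 → (0, 0, 1, 0, 2)
    λ_9 → (1, 0, 1, 1, 0)
    λ_10 → (1, 1, 0, 1, 0)
    λ_11 → (1, 1, 0, 1, 0)
    λ_12 → (0, 0, 1, 0, 2)
    λ_13 → (1, 1, 0, 1, 0)

These 13 weights hit 3 W_5-dot-orbits; sizes (5, 3, 5):

[[1, 3, 10, 11, 13], [2, 6, 9], [4, 5, 7, 8, 12]]


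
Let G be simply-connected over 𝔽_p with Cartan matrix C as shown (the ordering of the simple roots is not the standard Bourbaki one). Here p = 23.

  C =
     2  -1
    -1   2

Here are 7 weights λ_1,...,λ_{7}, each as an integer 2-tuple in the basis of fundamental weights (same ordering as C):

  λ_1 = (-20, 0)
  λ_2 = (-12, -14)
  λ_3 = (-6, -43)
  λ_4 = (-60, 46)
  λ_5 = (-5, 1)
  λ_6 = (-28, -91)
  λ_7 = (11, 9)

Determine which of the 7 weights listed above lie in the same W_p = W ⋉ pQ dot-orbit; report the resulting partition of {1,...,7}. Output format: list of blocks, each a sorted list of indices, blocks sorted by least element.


Cartan matrix: type A_2 (|W|=6); un-permuting the 2 rows.

λ_j+ρ reflected into Ā_23 (⟨·,θ^∨⟩≤23); 2-tuples as given:

  λ_1+ρ ↦ (1, 18) · λ_2+ρ ↦ (12, 10) · λ_3+ρ ↦ (1, 18) · λ_4+ρ ↦ (12, 10) · λ_5+ρ ↦ (2, 2) · λ_6+ρ ↦ (2, 2) · λ_7+ρ ↦ (12, 10)

These 7 weights hit 3 W_23-dot-orbits; sizes (2, 3, 2):

[[1, 3], [2, 4, 7], [5, 6]]


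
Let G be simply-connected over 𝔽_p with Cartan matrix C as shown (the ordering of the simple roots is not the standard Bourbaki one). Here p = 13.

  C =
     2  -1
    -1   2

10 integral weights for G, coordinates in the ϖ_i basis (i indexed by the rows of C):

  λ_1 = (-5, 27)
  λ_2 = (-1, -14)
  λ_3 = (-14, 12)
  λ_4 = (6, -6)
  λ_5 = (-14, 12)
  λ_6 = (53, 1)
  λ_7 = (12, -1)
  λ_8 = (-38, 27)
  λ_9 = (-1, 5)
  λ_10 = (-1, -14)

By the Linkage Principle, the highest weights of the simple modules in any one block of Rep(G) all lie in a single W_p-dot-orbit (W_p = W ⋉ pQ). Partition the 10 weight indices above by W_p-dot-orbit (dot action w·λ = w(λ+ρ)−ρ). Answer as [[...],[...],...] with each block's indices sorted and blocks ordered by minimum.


Type A_2, rank 2, |W|=6; reorder rows/cols to standard.

Each λ_j+ρ reduced to Ā_13; 2-tuples below use C's row order:

  λ_1 → (9, 2)
  λ_2 → (13, 0)
  λ_3 → (13, 0)
  λ_4 → (2, 5)
  λ_5 → (13, 0)
  λ_6 → (9, 2)
  λ_7 → (13, 0)
  λ_8 → (9, 2)
  λ_9 → (0, 6)
  λ_10 → (13, 0)

Linkage partition of the 10 weights (4 classes, p=13):

[[1, 6, 8], [2, 3, 5, 7, 10], [4], [9]]


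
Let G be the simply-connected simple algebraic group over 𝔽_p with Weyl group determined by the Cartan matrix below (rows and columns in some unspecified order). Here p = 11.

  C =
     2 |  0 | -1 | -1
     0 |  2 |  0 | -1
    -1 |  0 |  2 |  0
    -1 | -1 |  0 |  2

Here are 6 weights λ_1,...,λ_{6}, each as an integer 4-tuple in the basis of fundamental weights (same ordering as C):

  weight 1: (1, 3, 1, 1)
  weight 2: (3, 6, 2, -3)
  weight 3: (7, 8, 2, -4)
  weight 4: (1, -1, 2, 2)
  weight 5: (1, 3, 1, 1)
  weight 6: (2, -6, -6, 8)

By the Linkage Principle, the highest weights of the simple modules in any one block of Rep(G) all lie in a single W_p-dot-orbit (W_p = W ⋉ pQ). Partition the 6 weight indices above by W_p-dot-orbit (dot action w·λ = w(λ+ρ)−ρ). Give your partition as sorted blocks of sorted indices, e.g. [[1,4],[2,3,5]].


Cartan matrix: type A_4 (|W|=120); un-permuting the 4 rows.

Ā_11 reps of the 6 weights (A_4, coords as presented):

    λ_1+ρ ↦ (2, 4, 2, 2)
    λ_2+ρ ↦ (2, 4, 2, 2)
    λ_3+ρ ↦ (2, 0, 3, 3)
    λ_4+ρ ↦ (2, 0, 3, 3)
    λ_5+ρ ↦ (2, 4, 2, 2)
    λ_6+ρ ↦ (2, 4, 2, 2)

2 distinct reps among the 6 weights ⇒ 2 W_11-linkage classes:

[[1, 2, 5, 6], [3, 4]]


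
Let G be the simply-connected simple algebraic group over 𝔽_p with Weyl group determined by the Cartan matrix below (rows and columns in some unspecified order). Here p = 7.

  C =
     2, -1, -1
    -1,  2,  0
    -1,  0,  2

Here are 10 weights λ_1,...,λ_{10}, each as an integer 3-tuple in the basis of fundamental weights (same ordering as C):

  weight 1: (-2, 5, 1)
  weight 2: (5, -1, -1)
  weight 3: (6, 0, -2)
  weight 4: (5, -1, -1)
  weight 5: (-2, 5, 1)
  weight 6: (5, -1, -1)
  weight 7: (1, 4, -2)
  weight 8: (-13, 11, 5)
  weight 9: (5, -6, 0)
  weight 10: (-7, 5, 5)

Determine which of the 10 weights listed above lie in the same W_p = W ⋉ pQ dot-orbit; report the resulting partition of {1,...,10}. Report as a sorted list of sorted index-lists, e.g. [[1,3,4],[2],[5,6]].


Root system A_3: the 3×3 matrix C matches after relabeling.

λ_j+ρ reflected into Ā_7 (⟨·,θ^∨⟩≤7); 3-tuples as given:

  [1] (1, 5, 1);  [2] (6, 0, 0);  [3] (6, 0, 0);  [4] (6, 0, 0);  [5] (1, 5, 1);  [6] (6, 0, 0);  [7] (1, 5, 1);  [8] (1, 5, 1);  [9] (1, 5, 1);  [10] (6, 0, 0)

Linkage partition of the 10 weights (2 classes, p=7):

[[1, 5, 7, 8, 9], [2, 3, 4, 6, 10]]


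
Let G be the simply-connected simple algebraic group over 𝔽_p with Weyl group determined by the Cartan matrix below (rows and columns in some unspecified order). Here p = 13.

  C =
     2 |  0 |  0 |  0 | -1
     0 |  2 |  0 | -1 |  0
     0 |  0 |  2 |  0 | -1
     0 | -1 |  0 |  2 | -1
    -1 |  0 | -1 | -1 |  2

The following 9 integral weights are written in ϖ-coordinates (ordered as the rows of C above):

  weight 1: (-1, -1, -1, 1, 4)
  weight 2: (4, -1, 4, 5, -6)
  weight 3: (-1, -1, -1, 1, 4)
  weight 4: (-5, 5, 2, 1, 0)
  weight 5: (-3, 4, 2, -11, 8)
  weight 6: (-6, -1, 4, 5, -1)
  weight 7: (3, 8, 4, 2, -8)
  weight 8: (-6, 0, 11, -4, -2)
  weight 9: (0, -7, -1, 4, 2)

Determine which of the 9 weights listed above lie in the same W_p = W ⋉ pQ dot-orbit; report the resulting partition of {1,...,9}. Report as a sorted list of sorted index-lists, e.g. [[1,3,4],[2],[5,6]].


Dynkin diagram of C (from the 8 off-diagonal −1 entries): D_5.

Each λ_j+ρ reduced to Ā_13; 5-tuples below use C's row order:

  [1] (0, 0, 0, 1, 5)
  [2] (0, 0, 0, 1, 5)
  [3] (0, 0, 0, 1, 5)
  [4] (1, 5, 0, 1, 2)
  [5] (1, 5, 0, 1, 2)
  [6] (0, 0, 0, 1, 5)
  [7] (1, 5, 0, 1, 2)
  [8] (1, 5, 0, 1, 2)
  [9] (1, 5, 0, 1, 2)

These 9 weights hit 2 W_13-dot-orbits; sizes (4, 5):

[[1, 2, 3, 6], [4, 5, 7, 8, 9]]


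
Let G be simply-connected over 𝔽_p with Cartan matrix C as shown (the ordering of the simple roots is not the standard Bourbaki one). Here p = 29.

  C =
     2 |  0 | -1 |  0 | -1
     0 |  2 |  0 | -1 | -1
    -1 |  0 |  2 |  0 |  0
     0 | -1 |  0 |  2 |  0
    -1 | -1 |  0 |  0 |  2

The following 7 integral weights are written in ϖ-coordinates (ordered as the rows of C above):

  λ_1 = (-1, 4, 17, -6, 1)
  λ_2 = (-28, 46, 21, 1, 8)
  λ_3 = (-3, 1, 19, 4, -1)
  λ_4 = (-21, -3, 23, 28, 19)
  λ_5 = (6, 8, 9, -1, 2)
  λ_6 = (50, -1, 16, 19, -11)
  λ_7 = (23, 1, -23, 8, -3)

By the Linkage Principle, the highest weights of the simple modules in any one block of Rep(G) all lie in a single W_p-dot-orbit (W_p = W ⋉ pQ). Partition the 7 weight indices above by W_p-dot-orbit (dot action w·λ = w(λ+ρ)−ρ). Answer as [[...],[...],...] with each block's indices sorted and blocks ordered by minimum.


Dynkin diagram of C (from the 8 off-diagonal −1 entries): A_5.

Each λ_j+ρ reduced to Ā_29; 5-tuples below use C's row order:

  1: (0, 0, 18, 5, 2) · 2: (0, 0, 18, 5, 2) · 3: (0, 0, 18, 5, 2) · 4: (0, 0, 18, 5, 2) · 5: (7, 9, 10, 0, 3) · 6: (7, 9, 10, 0, 3) · 7: (0, 0, 18, 5, 2)

Grouping the 7 weights by Ā_29-representative: 2 linkage classes.

[[1, 2, 3, 4, 7], [5, 6]]


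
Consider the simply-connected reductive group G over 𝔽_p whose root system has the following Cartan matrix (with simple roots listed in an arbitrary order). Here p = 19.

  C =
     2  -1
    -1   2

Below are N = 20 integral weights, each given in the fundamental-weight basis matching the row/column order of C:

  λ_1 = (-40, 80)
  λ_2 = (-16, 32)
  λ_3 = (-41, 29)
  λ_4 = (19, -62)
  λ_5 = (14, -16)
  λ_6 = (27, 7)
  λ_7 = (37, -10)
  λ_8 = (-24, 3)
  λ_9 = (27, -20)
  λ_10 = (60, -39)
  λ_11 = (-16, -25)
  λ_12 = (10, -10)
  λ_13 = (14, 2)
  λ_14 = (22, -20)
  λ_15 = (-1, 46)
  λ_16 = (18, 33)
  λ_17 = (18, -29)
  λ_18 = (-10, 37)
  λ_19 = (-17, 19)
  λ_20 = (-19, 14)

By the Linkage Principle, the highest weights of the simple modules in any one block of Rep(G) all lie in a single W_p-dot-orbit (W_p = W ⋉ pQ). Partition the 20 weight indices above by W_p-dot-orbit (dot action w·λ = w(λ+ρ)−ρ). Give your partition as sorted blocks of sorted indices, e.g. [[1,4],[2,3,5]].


Root system A_2: the 2×2 matrix C matches after relabeling.

Folding the 20 weights λ_j+ρ into Ā_19 (reps in the given 2-coord order):

  λ_1 → (1, 4);  λ_2 → (1, 4);  λ_3 → (2, 9);  λ_4 → (15, 3);  λ_5 → (0, 15);  λ_6 → (2, 9);  λ_7 → (0, 10);  λ_8 → (0, 15);  λ_9 → (0, 10);  λ_10 → (0, 15);  λ_11 → (1, 4);  λ_12 → (2, 9);  λ_13 → (15, 3);  λ_14 → (0, 15);  λ_15 → (10, 0);  λ_16 → (0, 15);  λ_17 → (0, 10);  λ_18 → (10, 0);  λ_19 → (15, 3);  λ_20 → (15, 3)

Partition of {1..20} into 6 W_19-dot-orbits:

[[1, 2, 11], [3, 6, 12], [4, 13, 19, 20], [5, 8, 10, 14, 16], [7, 9, 17], [15, 18]]


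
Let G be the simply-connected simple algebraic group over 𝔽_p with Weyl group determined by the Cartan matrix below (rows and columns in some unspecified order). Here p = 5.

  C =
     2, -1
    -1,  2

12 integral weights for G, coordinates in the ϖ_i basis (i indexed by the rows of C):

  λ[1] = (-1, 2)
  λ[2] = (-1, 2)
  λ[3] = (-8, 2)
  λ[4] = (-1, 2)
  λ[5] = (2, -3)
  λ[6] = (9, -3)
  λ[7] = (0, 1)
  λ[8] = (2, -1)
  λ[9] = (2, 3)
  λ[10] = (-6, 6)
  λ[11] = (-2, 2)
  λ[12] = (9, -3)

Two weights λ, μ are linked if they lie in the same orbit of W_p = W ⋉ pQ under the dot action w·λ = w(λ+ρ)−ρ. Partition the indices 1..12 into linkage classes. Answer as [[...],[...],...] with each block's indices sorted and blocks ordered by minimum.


Type A_2, rank 2, |W|=6; reorder rows/cols to standard.

Ā_5 reps of the 12 weights (A_2, coords as presented):

  λ_1 → (0, 3) · λ_2 → (0, 3) · λ_3 → (1, 2) · λ_4 → (0, 3) · λ_5 → (1, 2) · λ_6 → (0, 3) · λ_7 → (1, 2) · λ_8 → (3, 0) · λ_9 → (1, 2) · λ_10 → (3, 0) · λ_11 → (1, 2) · λ_12 → (0, 3)

Partition of {1..12} into 3 W_5-dot-orbits:

[[1, 2, 4, 6, 12], [3, 5, 7, 9, 11], [8, 10]]


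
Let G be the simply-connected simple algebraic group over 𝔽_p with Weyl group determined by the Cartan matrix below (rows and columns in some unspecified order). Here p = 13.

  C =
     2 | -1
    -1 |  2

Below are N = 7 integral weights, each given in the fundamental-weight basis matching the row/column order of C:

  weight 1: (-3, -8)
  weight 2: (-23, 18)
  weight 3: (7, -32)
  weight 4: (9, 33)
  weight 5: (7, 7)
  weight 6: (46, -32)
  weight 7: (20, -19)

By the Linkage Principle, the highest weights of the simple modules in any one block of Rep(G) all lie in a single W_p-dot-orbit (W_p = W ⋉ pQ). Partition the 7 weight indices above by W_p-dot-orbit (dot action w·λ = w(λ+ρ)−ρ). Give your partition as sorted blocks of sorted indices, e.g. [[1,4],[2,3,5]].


A_2 Cartan matrix, 2 simple roots permuted; ρ=(1,1).

Folding the 7 weights λ_j+ρ into Ā_13 (reps in the given 2-coord order):

  1: (7, 2) · 2: (4, 6) · 3: (5, 5) · 4: (5, 5) · 5: (5, 5) · 6: (5, 5) · 7: (5, 5)

The 7 indices split into 3 linkage classes (same alcove rep ⇔ same W_13-dot-orbit):

[[1], [2], [3, 4, 5, 6, 7]]


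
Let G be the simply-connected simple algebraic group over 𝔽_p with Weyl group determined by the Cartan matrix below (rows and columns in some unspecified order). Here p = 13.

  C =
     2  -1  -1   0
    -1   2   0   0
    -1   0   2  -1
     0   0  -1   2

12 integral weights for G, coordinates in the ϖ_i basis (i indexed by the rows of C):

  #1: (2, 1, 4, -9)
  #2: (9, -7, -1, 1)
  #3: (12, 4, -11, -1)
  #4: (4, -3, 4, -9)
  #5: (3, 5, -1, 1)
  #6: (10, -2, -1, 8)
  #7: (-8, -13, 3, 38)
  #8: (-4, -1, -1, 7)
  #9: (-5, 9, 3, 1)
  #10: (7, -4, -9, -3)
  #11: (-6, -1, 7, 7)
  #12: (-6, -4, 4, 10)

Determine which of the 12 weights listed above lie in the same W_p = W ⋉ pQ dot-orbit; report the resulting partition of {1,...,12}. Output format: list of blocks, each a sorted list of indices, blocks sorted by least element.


Cartan matrix: type A_4 (|W|=120); un-permuting the 4 rows.

Ā_13 reps of the 12 weights (A_4, coords as presented):

  1: (0, 2, 3, 5) · 2: (4, 6, 0, 2) · 3: (3, 0, 0, 5) · 4: (0, 2, 3, 5) · 5: (4, 6, 0, 2) · 6: (4, 6, 0, 2) · 7: (4, 6, 0, 2) · 8: (3, 0, 0, 5) · 9: (4, 6, 0, 2) · 10: (0, 2, 3, 5) · 11: (0, 2, 3, 5) · 12: (0, 2, 3, 5)

3 distinct reps among the 12 weights ⇒ 3 W_13-linkage classes:

[[1, 4, 10, 11, 12], [2, 5, 6, 7, 9], [3, 8]]


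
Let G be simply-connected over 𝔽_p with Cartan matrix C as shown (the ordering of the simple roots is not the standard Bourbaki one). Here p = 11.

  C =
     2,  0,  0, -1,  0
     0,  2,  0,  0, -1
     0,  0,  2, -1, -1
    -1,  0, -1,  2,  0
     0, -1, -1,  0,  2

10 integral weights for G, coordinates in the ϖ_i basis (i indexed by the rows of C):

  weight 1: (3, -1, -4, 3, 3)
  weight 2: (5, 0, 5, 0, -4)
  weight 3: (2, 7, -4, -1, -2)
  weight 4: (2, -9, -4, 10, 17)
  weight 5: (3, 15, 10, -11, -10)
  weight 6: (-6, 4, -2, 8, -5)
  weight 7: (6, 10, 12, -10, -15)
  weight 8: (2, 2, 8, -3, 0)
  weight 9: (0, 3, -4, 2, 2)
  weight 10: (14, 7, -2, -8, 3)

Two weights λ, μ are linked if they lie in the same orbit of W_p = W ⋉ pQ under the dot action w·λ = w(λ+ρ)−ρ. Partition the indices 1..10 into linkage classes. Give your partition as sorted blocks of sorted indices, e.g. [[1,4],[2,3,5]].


Dynkin diagram of C (from the 8 off-diagonal −1 entries): A_5.

Each λ_j+ρ reduced to Ā_11; 5-tuples below use C's row order:

  λ_1 → (4, 0, 3, 1, 1);  λ_2 → (4, 0, 3, 1, 1);  λ_3 → (1, 4, 3, 0, 0);  λ_4 → (1, 4, 3, 0, 0);  λ_5 → (4, 0, 3, 1, 1);  λ_6 → (4, 0, 3, 1, 1);  λ_7 → (2, 0, 7, 0, 1);  λ_8 → (2, 0, 7, 0, 1);  λ_9 → (1, 4, 3, 0, 0);  λ_10 → (1, 4, 3, 0, 0)

These 10 weights hit 3 W_11-dot-orbits; sizes (4, 4, 2):

[[1, 2, 5, 6], [3, 4, 9, 10], [7, 8]]


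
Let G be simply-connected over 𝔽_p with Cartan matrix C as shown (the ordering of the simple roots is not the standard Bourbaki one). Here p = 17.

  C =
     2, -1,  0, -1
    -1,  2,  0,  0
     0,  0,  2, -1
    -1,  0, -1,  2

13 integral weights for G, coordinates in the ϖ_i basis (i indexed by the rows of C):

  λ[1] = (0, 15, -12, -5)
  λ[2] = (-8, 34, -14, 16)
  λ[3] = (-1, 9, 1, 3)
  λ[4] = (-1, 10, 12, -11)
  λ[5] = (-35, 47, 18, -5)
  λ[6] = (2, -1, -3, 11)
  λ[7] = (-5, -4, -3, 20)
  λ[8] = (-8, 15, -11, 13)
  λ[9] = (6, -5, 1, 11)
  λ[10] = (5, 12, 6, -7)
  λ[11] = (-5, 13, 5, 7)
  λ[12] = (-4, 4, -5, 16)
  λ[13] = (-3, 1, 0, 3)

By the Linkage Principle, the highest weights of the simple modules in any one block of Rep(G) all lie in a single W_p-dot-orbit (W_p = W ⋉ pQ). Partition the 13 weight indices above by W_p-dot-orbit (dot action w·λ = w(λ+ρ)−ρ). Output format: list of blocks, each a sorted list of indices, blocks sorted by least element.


Type A_4, rank 4, |W|=120; reorder rows/cols to standard.

λ_j+ρ reflected into Ā_17 (⟨·,θ^∨⟩≤17); 4-tuples as given:

  [1] (11, 2, 1, 3)
  [2] (0, 10, 2, 4)
  [3] (0, 10, 2, 4)
  [4] (10, 1, 3, 0)
  [5] (3, 0, 2, 10)
  [6] (3, 0, 2, 10)
  [7] (3, 0, 2, 10)
  [8] (4, 3, 1, 3)
  [9] (3, 0, 2, 10)
  [10] (0, 10, 2, 4)
  [11] (4, 3, 1, 3)
  [12] (3, 0, 2, 10)
  [13] (2, 0, 1, 2)

The 13 indices split into 6 linkage classes (same alcove rep ⇔ same W_17-dot-orbit):

[[1], [2, 3, 10], [4], [5, 6, 7, 9, 12], [8, 11], [13]]


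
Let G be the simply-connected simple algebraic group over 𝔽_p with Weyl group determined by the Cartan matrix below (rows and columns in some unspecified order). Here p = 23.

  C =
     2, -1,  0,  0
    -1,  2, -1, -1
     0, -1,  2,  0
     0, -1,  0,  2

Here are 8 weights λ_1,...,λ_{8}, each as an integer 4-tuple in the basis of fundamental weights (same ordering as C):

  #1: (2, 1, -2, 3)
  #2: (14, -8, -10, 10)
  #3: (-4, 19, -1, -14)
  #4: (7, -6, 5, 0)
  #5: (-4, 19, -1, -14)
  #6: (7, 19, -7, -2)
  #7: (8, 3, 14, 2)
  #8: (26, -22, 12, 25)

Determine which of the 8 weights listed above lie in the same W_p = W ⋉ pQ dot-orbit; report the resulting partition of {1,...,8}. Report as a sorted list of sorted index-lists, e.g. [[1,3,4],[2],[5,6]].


Dynkin diagram of C (from the 6 off-diagonal −1 entries): D_4.

Each λ_j+ρ reduced to Ā_23; 4-tuples below use C's row order:

  λ_1+ρ ↦ (3, 1, 1, 4) · λ_2+ρ ↦ (1, 3, 7, 5) · λ_3+ρ ↦ (3, 3, 0, 13) · λ_4+ρ ↦ (3, 1, 1, 4) · λ_5+ρ ↦ (3, 3, 0, 13) · λ_6+ρ ↦ (3, 1, 1, 4) · λ_7+ρ ↦ (1, 3, 7, 5) · λ_8+ρ ↦ (3, 1, 1, 4)

Partition of {1..8} into 3 W_23-dot-orbits:

[[1, 4, 6, 8], [2, 7], [3, 5]]


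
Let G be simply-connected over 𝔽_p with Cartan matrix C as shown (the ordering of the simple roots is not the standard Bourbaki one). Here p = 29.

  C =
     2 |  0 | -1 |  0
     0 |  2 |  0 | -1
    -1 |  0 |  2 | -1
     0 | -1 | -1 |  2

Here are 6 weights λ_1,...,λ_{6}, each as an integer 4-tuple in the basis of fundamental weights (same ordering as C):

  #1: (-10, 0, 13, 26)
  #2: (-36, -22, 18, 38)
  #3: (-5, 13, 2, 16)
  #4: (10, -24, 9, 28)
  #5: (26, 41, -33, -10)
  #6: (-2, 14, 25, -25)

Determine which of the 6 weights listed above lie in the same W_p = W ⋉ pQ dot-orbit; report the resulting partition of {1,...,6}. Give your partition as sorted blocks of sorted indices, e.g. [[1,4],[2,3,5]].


Dynkin diagram of C (from the 6 off-diagonal −1 entries): A_4.

Alcove-folded reps (p=29, 6 weights, presented ϖ-order):

    λ_1 → (1, 9, 1, 15)
    λ_2 → (10, 2, 0, 6)
    λ_3 → (1, 9, 1, 15)
    λ_4 → (10, 2, 0, 6)
    λ_5 → (1, 9, 1, 15)
    λ_6 → (1, 9, 1, 15)

These 6 weights hit 2 W_29-dot-orbits; sizes (4, 2):

[[1, 3, 5, 6], [2, 4]]


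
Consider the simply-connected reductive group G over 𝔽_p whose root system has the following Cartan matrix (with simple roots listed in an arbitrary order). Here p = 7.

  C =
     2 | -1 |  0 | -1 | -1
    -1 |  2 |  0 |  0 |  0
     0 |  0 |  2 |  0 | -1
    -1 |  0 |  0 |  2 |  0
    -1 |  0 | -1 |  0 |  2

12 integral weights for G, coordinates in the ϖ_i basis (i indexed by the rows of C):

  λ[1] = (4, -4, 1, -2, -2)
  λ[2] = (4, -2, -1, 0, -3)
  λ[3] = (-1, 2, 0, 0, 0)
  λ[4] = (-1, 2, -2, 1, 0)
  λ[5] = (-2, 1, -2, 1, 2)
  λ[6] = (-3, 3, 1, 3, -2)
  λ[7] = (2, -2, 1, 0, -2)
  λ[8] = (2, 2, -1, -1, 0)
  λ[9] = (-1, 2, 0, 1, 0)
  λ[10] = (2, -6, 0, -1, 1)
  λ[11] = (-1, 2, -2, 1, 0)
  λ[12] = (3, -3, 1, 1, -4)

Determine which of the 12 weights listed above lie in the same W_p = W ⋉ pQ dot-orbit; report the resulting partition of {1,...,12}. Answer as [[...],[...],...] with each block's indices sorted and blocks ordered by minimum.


Root system D_5: the 5×5 matrix C matches after relabeling.

Each λ_j+ρ reduced to Ā_7; 5-tuples below use C's row order:

    λ_1 → (0, 3, 1, 1, 1)
    λ_2 → (1, 1, 1, 1, 1)
    λ_3 → (0, 3, 1, 1, 1)
    λ_4 → (0, 3, 1, 2, 0)
    λ_5 → (1, 1, 1, 1, 1)
    λ_6 → (1, 1, 1, 1, 1)
    λ_7 → (1, 1, 1, 1, 1)
    λ_8 → (0, 3, 3, 0, 0)
    λ_9 → (0, 3, 1, 2, 0)
    λ_10 → (0, 3, 1, 2, 0)
    λ_11 → (0, 3, 1, 2, 0)
    λ_12 → (1, 1, 1, 1, 1)

Partition of {1..12} into 4 W_7-dot-orbits:

[[1, 3], [2, 5, 6, 7, 12], [4, 9, 10, 11], [8]]


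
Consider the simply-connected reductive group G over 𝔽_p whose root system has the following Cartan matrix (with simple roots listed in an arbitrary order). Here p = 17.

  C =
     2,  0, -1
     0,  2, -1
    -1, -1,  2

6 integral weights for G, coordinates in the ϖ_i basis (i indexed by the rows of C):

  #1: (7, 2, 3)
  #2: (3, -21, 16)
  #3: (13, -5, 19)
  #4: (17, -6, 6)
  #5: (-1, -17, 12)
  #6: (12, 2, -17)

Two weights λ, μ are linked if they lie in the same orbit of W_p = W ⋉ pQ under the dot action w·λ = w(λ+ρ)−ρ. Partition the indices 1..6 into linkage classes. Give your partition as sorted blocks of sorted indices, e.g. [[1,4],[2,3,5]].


Type A_3, rank 3, |W|=24; reorder rows/cols to standard.

W_17-reps of the 6 weights in Ā_17 (same 3-coord order as C):

    λ_1 → (8, 3, 4)
    λ_2 → (3, 13, 0)
    λ_3 → (3, 13, 0)
    λ_4 → (9, 2, 1)
    λ_5 → (3, 13, 0)
    λ_6 → (3, 13, 0)

3 distinct reps among the 6 weights ⇒ 3 W_17-linkage classes:

[[1], [2, 3, 5, 6], [4]]


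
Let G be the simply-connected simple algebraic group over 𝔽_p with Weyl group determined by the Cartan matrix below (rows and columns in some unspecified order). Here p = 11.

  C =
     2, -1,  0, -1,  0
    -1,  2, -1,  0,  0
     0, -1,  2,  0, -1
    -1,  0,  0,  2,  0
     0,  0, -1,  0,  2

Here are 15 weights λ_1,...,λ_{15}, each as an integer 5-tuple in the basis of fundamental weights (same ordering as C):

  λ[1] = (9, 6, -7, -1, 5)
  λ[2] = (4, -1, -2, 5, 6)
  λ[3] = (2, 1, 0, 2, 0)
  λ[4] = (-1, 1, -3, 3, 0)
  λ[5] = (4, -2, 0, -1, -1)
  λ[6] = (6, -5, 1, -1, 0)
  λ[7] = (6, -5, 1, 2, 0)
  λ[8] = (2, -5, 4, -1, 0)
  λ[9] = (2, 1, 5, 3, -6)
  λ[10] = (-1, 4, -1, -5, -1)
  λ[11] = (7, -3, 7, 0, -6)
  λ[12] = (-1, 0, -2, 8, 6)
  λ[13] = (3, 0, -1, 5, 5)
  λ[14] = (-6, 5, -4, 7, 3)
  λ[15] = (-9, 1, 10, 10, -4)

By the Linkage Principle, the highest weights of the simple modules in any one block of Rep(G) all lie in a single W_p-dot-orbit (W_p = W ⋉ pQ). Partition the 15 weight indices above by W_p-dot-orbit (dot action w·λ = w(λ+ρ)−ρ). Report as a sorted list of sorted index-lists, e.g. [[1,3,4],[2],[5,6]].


Dynkin diagram of C (from the 8 off-diagonal −1 entries): A_5.

λ_j+ρ reflected into Ā_11 (⟨·,θ^∨⟩≤11); 5-tuples as given:

  1: (4, 1, 0, 0, 0);  2: (4, 1, 0, 0, 0);  3: (3, 2, 1, 3, 1);  4: (0, 0, 1, 4, 1);  5: (4, 1, 0, 0, 0);  6: (3, 2, 1, 0, 1);  7: (3, 2, 1, 3, 1);  8: (0, 3, 1, 1, 1);  9: (3, 2, 1, 0, 1);  10: (4, 1, 0, 0, 0);  11: (3, 2, 1, 3, 1);  12: (0, 0, 1, 4, 1);  13: (4, 1, 0, 0, 0);  14: (3, 2, 1, 3, 1);  15: (0, 6, 0, 2, 2)

Linkage partition of the 15 weights (6 classes, p=11):

[[1, 2, 5, 10, 13], [3, 7, 11, 14], [4, 12], [6, 9], [8], [15]]


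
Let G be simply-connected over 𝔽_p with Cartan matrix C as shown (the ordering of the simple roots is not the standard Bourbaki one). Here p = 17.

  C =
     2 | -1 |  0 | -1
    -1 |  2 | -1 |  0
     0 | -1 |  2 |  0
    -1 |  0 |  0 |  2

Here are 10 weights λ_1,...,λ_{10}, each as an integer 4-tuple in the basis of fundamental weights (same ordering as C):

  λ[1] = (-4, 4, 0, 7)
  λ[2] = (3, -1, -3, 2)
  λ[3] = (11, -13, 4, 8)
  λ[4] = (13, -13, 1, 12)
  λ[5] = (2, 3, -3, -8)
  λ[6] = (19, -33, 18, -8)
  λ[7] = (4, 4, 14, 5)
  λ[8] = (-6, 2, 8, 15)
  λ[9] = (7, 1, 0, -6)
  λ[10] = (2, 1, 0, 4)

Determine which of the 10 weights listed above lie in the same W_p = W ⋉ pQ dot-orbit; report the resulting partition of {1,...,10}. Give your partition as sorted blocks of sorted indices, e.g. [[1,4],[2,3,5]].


Root system A_4: the 4×4 matrix C matches after relabeling.

Alcove-folded reps (p=17, 10 weights, presented ϖ-order):

  λ_1 → (3, 2, 1, 5)
  λ_2 → (2, 2, 0, 3)
  λ_3 → (0, 5, 3, 5)
  λ_4 → (2, 2, 0, 3)
  λ_5 → (2, 2, 0, 3)
  λ_6 → (2, 2, 0, 3)
  λ_7 → (3, 2, 1, 5)
  λ_8 → (3, 2, 1, 5)
  λ_9 → (3, 2, 1, 5)
  λ_10 → (3, 2, 1, 5)

The 10 indices split into 3 linkage classes (same alcove rep ⇔ same W_17-dot-orbit):

[[1, 7, 8, 9, 10], [2, 4, 5, 6], [3]]


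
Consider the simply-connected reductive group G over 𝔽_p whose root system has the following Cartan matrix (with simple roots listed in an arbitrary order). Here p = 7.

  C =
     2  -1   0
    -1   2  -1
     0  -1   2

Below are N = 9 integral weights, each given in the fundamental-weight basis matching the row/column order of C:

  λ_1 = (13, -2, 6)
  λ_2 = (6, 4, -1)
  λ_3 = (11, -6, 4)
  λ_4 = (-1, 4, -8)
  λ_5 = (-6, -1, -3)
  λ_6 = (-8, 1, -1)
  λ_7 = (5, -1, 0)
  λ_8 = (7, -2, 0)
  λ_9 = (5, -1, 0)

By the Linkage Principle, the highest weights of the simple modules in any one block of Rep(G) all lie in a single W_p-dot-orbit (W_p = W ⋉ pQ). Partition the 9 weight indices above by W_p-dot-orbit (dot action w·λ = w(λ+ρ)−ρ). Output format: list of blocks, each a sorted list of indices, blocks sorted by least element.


Dynkin diagram of C (from the 4 off-diagonal −1 entries): A_3.

Folding the 9 weights λ_j+ρ into Ā_7 (reps in the given 3-coord order):

    λ_1 → (6, 0, 1)
    λ_2 → (2, 0, 5)
    λ_3 → (2, 0, 5)
    λ_4 → (2, 0, 5)
    λ_5 → (2, 0, 5)
    λ_6 → (2, 0, 5)
    λ_7 → (6, 0, 1)
    λ_8 → (6, 0, 1)
    λ_9 → (6, 0, 1)

The 9 indices split into 2 linkage classes (same alcove rep ⇔ same W_7-dot-orbit):

[[1, 7, 8, 9], [2, 3, 4, 5, 6]]


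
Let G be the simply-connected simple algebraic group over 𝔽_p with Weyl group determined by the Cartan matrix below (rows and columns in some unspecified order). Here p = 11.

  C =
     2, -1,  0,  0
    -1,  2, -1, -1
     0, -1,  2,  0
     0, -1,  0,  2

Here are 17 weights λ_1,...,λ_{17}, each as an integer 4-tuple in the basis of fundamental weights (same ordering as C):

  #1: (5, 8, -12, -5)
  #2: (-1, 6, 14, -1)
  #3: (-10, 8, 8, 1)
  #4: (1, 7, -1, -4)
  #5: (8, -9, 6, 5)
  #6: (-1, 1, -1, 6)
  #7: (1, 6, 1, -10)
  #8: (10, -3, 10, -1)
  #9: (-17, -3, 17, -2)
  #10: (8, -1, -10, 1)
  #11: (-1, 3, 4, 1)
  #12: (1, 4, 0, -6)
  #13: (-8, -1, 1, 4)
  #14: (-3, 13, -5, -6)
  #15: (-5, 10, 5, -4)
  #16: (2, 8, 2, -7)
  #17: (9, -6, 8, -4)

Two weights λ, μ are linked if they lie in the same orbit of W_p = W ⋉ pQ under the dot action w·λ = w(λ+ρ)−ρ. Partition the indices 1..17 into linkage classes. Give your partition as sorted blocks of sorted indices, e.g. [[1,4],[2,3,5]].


Dynkin diagram of C (from the 6 off-diagonal −1 entries): D_4.

Ā_11 reps of the 17 weights (D_4, coords as presented):

  λ_1 → (0, 0, 5, 2) · λ_2 → (0, 0, 7, 0) · λ_3 → (0, 2, 0, 7) · λ_4 → (2, 1, 0, 3) · λ_5 → (1, 2, 1, 2) · λ_6 → (0, 2, 0, 7) · λ_7 → (0, 2, 0, 7) · λ_8 → (0, 2, 0, 7) · λ_9 → (2, 1, 0, 3) · λ_10 → (0, 2, 0, 7) · λ_11 → (0, 0, 5, 2) · λ_12 → (2, 0, 1, 5) · λ_13 → (0, 0, 5, 2) · λ_14 → (1, 2, 1, 2) · λ_15 → (2, 1, 0, 3) · λ_16 → (1, 2, 1, 2) · λ_17 → (2, 0, 1, 5)

Partition of {1..17} into 6 W_11-dot-orbits:

[[1, 11, 13], [2], [3, 6, 7, 8, 10], [4, 9, 15], [5, 14, 16], [12, 17]]


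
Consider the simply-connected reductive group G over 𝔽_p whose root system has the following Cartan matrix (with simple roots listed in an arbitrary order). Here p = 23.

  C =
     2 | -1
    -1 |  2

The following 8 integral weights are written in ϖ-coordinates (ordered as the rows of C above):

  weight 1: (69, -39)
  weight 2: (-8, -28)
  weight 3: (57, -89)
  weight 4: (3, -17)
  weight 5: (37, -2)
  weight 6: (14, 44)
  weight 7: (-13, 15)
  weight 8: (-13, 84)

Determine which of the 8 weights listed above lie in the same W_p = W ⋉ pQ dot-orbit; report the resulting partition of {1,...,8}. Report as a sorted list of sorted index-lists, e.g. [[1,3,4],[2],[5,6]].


C ↔ A_2 under row/col permutation; |W(A_2)| = 6.

Alcove-folded reps (p=23, 8 weights, presented ϖ-order):

  [1] (8, 14)
  [2] (12, 4)
  [3] (12, 4)
  [4] (12, 4)
  [5] (8, 14)
  [6] (8, 14)
  [7] (12, 4)
  [8] (12, 4)

Linkage partition of the 8 weights (2 classes, p=23):

[[1, 5, 6], [2, 3, 4, 7, 8]]


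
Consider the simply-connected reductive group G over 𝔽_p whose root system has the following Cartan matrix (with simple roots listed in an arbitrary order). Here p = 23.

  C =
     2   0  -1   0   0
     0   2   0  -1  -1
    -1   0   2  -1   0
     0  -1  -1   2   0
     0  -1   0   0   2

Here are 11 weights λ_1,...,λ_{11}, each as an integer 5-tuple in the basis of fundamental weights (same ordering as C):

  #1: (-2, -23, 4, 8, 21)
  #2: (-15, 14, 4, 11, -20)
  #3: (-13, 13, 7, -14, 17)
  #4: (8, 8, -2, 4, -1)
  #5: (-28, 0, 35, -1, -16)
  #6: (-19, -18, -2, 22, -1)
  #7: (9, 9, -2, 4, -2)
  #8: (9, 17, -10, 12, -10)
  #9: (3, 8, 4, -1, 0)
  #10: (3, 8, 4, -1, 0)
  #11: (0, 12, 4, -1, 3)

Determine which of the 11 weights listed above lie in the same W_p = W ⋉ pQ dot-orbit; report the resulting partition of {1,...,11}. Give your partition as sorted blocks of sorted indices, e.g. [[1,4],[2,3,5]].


Cartan matrix: type A_5 (|W|=720); un-permuting the 5 rows.

Each λ_j+ρ reduced to Ā_23; 5-tuples below use C's row order:

  λ_1+ρ ↦ (8, 9, 1, 4, 0)
  λ_2+ρ ↦ (4, 3, 4, 1, 6)
  λ_3+ρ ↦ (4, 3, 4, 1, 6)
  λ_4+ρ ↦ (8, 9, 1, 4, 0)
  λ_5+ρ ↦ (8, 9, 1, 4, 0)
  λ_6+ρ ↦ (1, 13, 5, 0, 4)
  λ_7+ρ ↦ (8, 9, 1, 4, 0)
  λ_8+ρ ↦ (8, 9, 1, 4, 0)
  λ_9+ρ ↦ (4, 9, 5, 0, 1)
  λ_10+ρ ↦ (4, 9, 5, 0, 1)
  λ_11+ρ ↦ (1, 13, 5, 0, 4)

Linkage partition of the 11 weights (4 classes, p=23):

[[1, 4, 5, 7, 8], [2, 3], [6, 11], [9, 10]]


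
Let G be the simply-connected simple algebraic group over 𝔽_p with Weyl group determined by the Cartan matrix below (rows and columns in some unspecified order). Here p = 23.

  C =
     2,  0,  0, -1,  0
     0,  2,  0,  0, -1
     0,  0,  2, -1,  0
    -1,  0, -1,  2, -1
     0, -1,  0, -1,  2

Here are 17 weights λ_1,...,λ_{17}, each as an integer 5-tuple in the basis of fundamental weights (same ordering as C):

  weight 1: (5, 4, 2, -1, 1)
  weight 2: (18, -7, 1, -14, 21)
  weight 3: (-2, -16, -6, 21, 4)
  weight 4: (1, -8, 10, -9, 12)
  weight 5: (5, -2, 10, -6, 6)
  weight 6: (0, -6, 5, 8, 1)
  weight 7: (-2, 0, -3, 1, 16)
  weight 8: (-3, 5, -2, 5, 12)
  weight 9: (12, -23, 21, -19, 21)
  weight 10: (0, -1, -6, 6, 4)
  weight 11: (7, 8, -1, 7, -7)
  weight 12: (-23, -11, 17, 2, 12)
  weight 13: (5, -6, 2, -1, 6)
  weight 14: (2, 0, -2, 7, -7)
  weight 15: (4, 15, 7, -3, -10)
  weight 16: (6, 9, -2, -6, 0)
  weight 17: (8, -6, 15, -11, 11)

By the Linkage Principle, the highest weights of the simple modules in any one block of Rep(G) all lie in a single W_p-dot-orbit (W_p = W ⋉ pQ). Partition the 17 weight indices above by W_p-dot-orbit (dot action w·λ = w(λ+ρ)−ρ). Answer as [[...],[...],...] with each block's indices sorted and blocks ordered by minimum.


C ↔ D_5 under row/col permutation; |W(D_5)| = 1920.

W_23-reps of the 17 weights in Ā_23 (same 5-coord order as C):

  [1] (6, 5, 3, 0, 2)
  [2] (1, 1, 6, 5, 1)
  [3] (3, 5, 1, 1, 1)
  [4] (6, 5, 3, 0, 2)
  [5] (1, 1, 6, 5, 1)
  [6] (1, 1, 6, 5, 1)
  [7] (0, 1, 1, 1, 3)
  [8] (0, 1, 1, 1, 3)
  [9] (0, 1, 1, 1, 3)
  [10] (1, 0, 5, 2, 5)
  [11] (8, 3, 0, 2, 2)
  [12] (3, 5, 1, 1, 1)
  [13] (6, 5, 3, 0, 2)
  [14] (3, 5, 1, 1, 1)
  [15] (6, 5, 3, 0, 2)
  [16] (3, 5, 1, 1, 1)
  [17] (1, 1, 6, 5, 1)

Grouping the 17 weights by Ā_23-representative: 6 linkage classes.

[[1, 4, 13, 15], [2, 5, 6, 17], [3, 12, 14, 16], [7, 8, 9], [10], [11]]


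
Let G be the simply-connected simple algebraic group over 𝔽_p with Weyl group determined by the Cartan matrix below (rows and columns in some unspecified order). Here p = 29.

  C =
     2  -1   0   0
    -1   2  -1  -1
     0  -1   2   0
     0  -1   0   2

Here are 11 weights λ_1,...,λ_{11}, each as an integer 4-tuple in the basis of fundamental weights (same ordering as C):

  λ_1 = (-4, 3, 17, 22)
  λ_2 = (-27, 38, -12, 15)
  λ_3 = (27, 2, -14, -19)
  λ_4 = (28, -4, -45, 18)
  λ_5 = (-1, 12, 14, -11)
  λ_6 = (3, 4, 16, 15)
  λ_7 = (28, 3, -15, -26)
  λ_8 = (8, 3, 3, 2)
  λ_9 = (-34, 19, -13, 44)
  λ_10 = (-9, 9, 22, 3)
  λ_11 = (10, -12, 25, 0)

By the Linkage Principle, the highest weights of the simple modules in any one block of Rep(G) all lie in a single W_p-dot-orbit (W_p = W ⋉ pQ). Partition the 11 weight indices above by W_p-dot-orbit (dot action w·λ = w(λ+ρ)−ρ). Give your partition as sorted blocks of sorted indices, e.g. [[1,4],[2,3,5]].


Dynkin diagram of C (from the 6 off-diagonal −1 entries): D_4.

W_29-reps of the 11 weights in Ā_29 (same 4-coord order as C):

  [1] (13, 3, 2, 7)
  [2] (0, 1, 15, 10)
  [3] (0, 1, 15, 10)
  [4] (0, 1, 15, 10)
  [5] (0, 1, 15, 10)
  [6] (9, 4, 4, 3)
  [7] (0, 4, 15, 4)
  [8] (9, 4, 4, 3)
  [9] (9, 4, 4, 3)
  [10] (0, 4, 15, 4)
  [11] (0, 1, 15, 10)

Partition of {1..11} into 4 W_29-dot-orbits:

[[1], [2, 3, 4, 5, 11], [6, 8, 9], [7, 10]]


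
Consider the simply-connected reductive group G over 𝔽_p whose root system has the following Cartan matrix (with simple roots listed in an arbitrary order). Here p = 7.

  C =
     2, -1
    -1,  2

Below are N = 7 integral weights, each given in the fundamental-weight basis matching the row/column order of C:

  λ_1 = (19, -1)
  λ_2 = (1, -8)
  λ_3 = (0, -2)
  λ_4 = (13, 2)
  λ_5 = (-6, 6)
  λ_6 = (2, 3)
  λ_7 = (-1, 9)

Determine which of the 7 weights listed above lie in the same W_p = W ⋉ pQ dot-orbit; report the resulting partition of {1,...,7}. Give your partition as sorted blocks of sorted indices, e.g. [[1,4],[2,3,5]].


Type A_2, rank 2, |W|=6; reorder rows/cols to standard.

Each λ_j+ρ reduced to Ā_7; 2-tuples below use C's row order:

    [1] (0, 1)
    [2] (5, 2)
    [3] (0, 1)
    [4] (3, 4)
    [5] (5, 2)
    [6] (3, 4)
    [7] (3, 4)

Grouping the 7 weights by Ā_7-representative: 3 linkage classes.

[[1, 3], [2, 5], [4, 6, 7]]


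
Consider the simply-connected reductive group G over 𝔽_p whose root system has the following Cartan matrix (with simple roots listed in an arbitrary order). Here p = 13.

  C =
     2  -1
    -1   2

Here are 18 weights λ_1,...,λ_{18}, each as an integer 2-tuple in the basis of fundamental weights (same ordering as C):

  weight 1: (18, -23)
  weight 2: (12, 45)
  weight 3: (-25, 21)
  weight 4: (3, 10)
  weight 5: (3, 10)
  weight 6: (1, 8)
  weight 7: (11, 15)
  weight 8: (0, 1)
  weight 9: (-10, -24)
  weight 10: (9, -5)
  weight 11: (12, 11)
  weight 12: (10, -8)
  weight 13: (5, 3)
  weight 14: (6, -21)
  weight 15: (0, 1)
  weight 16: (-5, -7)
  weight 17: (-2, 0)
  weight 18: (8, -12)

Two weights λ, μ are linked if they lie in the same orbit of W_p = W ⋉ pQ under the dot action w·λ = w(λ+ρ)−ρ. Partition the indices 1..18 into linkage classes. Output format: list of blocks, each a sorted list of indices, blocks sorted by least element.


Root system A_2: the 2×2 matrix C matches after relabeling.

Ā_13 reps of the 18 weights (A_2, coords as presented):

  [1] (6, 4)
  [2] (6, 0)
  [3] (2, 9)
  [4] (2, 9)
  [5] (2, 9)
  [6] (2, 9)
  [7] (1, 2)
  [8] (1, 2)
  [9] (6, 4)
  [10] (6, 4)
  [11] (1, 0)
  [12] (4, 7)
  [13] (6, 4)
  [14] (6, 0)
  [15] (1, 2)
  [16] (6, 4)
  [17] (1, 0)
  [18] (2, 9)

These 18 weights hit 6 W_13-dot-orbits; sizes (5, 2, 5, 3, 2, 1):

[[1, 9, 10, 13, 16], [2, 14], [3, 4, 5, 6, 18], [7, 8, 15], [11, 17], [12]]


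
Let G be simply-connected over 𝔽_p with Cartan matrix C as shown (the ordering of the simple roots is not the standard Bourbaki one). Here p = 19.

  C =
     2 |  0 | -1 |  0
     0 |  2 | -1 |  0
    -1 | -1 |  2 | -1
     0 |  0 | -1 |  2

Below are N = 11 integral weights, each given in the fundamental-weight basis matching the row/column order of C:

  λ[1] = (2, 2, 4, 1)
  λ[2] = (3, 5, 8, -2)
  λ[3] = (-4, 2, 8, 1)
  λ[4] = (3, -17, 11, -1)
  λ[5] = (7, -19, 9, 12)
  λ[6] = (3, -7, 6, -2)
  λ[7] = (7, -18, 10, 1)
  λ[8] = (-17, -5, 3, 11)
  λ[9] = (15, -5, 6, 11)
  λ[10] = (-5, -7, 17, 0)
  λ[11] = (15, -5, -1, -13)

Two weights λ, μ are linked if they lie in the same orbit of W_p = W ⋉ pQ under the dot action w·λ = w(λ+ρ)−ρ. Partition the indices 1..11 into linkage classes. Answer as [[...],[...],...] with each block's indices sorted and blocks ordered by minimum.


Root system D_4: the 4×4 matrix C matches after relabeling.

λ_j+ρ reflected into Ā_19 (⟨·,θ^∨⟩≤19); 4-tuples as given:

  λ_1 → (3, 3, 5, 2) · λ_2 → (4, 6, 0, 1) · λ_3 → (3, 3, 5, 2) · λ_4 → (0, 12, 0, 4) · λ_5 → (4, 6, 0, 1) · λ_6 → (4, 6, 0, 1) · λ_7 → (2, 11, 0, 4) · λ_8 → (0, 12, 0, 4) · λ_9 → (0, 12, 0, 4) · λ_10 → (4, 6, 0, 1) · λ_11 → (0, 12, 0, 4)

Grouping the 11 weights by Ā_19-representative: 4 linkage classes.

[[1, 3], [2, 5, 6, 10], [4, 8, 9, 11], [7]]
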